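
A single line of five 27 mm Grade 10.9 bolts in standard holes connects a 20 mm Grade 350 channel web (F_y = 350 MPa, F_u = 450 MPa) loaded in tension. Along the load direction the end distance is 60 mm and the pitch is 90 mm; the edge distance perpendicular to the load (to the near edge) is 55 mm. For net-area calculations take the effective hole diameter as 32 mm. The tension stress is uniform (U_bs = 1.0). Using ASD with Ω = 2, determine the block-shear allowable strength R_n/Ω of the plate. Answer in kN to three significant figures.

Shear plane L_v = 60 + 4·90 = 420 mm; A_gv = 420 × 20 = 8400 mm².
A_nv = (420 − 4.5·32) × 20 = 5520 mm².
A_nt = (55 − 0.5·32) × 20 = 780 mm².
0.6 F_u A_nv = 1490 kN; 0.6 F_y A_gv = 1764 kN → shear rupture governs the shear term.
R_n = 1490 + 1.0 × 450 × 780 / 1000 = 1841 kN.
Allowable strength R_n/Ω = 1841 / 2 = 921 kN.

921 kN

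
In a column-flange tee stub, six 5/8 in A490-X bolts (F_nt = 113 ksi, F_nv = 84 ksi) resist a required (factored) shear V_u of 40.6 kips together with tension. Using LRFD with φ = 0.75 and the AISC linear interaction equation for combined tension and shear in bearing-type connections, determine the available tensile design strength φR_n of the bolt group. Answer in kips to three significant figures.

A_b = π·0.625²/4 = 0.3068 in²; f_rv = 40.6 / (6 × 0.3068) = 22.06 ksi.
F'_nt = 1.3 F_nt − (F_nt / φF_nv) f_rv = 1.3·113 − (113/(0.75·84))·22.06 = 107.3 ksi, capped at F_nt → F'_nt = 107.3 ksi.
R_n = F'_nt · A_b · n = 107.3 × 0.3068 × 6 = 197.6 kips.
Design strength φR_n = 0.75 × 197.6 = 148 kips.

148 kips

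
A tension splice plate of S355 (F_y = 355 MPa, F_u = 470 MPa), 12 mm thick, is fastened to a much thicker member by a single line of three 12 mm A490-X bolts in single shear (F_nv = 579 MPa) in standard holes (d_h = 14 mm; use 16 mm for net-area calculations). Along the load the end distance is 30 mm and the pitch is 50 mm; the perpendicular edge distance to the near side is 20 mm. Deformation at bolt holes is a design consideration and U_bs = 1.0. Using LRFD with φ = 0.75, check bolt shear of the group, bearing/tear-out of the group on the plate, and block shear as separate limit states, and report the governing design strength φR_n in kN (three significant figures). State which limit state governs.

Bolt shear: A_b = π·12²/4 = 113.1 mm²; R_n = 579 × 113.1 × 3 × 1 / 1000 = 196.5 kN → 0.75 × 196.5 = 147 kN.
Bearing: edge l_c = 23, r_n = 155.7 kN; interior l_c = 36, r_n = 162.4 kN; R_n = 155.7 + 2·162.4 = 480.5 kN → 360 kN.
Block shear: A_gv = 1560, A_nv = 1080, A_nt = 144 mm²; R_n = min(0.6F_uA_nv, 0.6F_yA_gv) + U_bs·F_u·A_nt = 372.2 kN → 279 kN.
Bolt shear governs: 147 kN.

147 kN (bolt shear governs)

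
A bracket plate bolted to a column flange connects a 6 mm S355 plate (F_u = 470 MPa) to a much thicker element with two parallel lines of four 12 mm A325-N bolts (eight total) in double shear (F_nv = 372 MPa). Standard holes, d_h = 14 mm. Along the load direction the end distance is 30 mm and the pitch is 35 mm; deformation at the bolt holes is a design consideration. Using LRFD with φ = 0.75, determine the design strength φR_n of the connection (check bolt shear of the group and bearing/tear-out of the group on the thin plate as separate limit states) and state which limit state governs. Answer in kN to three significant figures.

Bolt shear: A_b = π·12²/4 = 113.1 mm²; R_n = 372 × 113.1 × 8 × 2 / 1000 = 673.2 kN → 0.75 × 673.2 = 505 kN.
Bearing (1.2 l_c t F_u ≤ 2.4 d t F_u): upper limit = 2.4·12·6·470 / 1000 = 81.22 kN.
  Edge l_c = 30 − 14/2 = 23 → r_n = 77.83 kN; interior l_c = 35 − 14 = 21 → r_n = 71.06 kN.
  R_n,bearing = 2·77.83 + 6·71.06 = 582 kN → 0.75 × 582 = 437 kN.
Bearing governs: 437 kN.

437 kN (bearing governs)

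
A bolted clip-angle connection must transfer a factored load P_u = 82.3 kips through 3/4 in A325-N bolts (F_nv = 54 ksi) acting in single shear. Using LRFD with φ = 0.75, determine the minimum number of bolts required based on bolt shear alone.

5 bolts

A_b = π·0.75²/4 = 0.4418 in².
Per-bolt design strength φR_n = 0.75 × 54 × 0.4418 × 1 = 17.89 kips.
n ≥ 82.3 / 17.89 = 4.6 → use 5 bolts.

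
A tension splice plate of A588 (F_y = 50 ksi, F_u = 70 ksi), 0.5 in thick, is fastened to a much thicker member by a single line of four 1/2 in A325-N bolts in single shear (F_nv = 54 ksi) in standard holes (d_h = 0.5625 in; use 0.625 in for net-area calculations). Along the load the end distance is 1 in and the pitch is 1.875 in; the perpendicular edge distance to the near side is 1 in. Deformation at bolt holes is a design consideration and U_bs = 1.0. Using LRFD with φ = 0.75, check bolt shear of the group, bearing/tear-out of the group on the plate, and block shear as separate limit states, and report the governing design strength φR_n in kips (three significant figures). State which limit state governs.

Bolt shear: A_b = π·0.5²/4 = 0.1963 in²; R_n = 54 × 0.1963 × 4 × 1 = 42.41 kips → 0.75 × 42.41 = 31.8 kips.
Bearing: edge l_c = 0.7188, r_n = 30.19 kips; interior l_c = 1.312, r_n = 42 kips; R_n = 30.19 + 3·42 = 156.2 kips → 117 kips.
Block shear: A_gv = 3.312, A_nv = 2.219, A_nt = 0.3438 in²; R_n = min(0.6F_uA_nv, 0.6F_yA_gv) + U_bs·F_u·A_nt = 117.2 kips → 87.9 kips.
Bolt shear governs: 31.8 kips.

31.8 kips (bolt shear governs)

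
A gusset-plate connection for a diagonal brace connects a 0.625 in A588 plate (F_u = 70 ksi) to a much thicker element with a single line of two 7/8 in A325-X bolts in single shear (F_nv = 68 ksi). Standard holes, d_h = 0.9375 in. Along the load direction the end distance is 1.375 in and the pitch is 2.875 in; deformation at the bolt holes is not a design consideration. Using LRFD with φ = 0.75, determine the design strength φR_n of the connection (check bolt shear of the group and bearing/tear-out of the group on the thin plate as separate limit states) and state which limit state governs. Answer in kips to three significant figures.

61.3 kips (bolt shear governs)

Bolt shear: A_b = π·0.875²/4 = 0.6013 in²; R_n = 68 × 0.6013 × 2 × 1 = 81.78 kips → 0.75 × 81.78 = 61.3 kips.
Bearing (1.5 l_c t F_u ≤ 3.0 d t F_u): upper limit = 3.0·0.875·0.625·70 = 114.8 kips.
  Edge l_c = 1.375 − 0.9375/2 = 0.9062 → r_n = 59.47 kips; interior l_c = 2.875 − 0.9375 = 1.938 → r_n = 114.8 kips.
  R_n,bearing = 1·59.47 + 1·114.8 = 174.3 kips → 0.75 × 174.3 = 131 kips.
Bolt shear governs: 61.3 kips.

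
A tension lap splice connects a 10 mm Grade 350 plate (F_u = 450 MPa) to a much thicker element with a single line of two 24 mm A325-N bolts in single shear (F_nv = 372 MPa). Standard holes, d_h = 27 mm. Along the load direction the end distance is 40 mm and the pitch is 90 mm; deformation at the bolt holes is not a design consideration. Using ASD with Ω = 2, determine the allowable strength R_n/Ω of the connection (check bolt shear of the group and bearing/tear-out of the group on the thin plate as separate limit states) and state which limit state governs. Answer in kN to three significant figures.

168 kN (bolt shear governs)

Bolt shear: A_b = π·24²/4 = 452.4 mm²; R_n = 372 × 452.4 × 2 × 1 / 1000 = 336.6 kN → 336.6 / 2 = 168 kN.
Bearing (1.5 l_c t F_u ≤ 3.0 d t F_u): upper limit = 3.0·24·10·450 / 1000 = 324 kN.
  Edge l_c = 40 − 27/2 = 26.5 → r_n = 178.9 kN; interior l_c = 90 − 27 = 63 → r_n = 324 kN.
  R_n,bearing = 1·178.9 + 1·324 = 502.9 kN → 502.9 / 2 = 251 kN.
Bolt shear governs: 168 kN.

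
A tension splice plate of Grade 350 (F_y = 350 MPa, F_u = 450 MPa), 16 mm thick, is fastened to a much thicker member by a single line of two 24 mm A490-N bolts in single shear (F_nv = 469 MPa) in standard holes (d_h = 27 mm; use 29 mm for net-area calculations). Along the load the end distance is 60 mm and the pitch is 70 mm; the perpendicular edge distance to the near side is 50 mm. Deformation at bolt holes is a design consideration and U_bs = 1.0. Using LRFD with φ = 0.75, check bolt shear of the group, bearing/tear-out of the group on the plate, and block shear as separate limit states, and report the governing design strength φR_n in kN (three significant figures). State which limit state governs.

318 kN (bolt shear governs)

Bolt shear: A_b = π·24²/4 = 452.4 mm²; R_n = 469 × 452.4 × 2 × 1 / 1000 = 424.3 kN → 0.75 × 424.3 = 318 kN.
Bearing: edge l_c = 46.5, r_n = 401.8 kN; interior l_c = 43, r_n = 371.5 kN; R_n = 401.8 + 1·371.5 = 773.3 kN → 580 kN.
Block shear: A_gv = 2080, A_nv = 1384, A_nt = 568 mm²; R_n = min(0.6F_uA_nv, 0.6F_yA_gv) + U_bs·F_u·A_nt = 629.3 kN → 472 kN.
Bolt shear governs: 318 kN.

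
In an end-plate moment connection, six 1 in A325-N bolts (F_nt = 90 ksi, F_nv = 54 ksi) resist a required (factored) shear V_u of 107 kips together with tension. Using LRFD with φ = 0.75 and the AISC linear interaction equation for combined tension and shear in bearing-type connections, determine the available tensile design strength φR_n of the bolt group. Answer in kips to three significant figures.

235 kips

A_b = π·1²/4 = 0.7854 in²; f_rv = 107 / (6 × 0.7854) = 22.71 ksi.
F'_nt = 1.3 F_nt − (F_nt / φF_nv) f_rv = 1.3·90 − (90/(0.75·54))·22.71 = 66.54 ksi, capped at F_nt → F'_nt = 66.54 ksi.
R_n = F'_nt · A_b · n = 66.54 × 0.7854 × 6 = 313.6 kips.
Design strength φR_n = 0.75 × 313.6 = 235 kips.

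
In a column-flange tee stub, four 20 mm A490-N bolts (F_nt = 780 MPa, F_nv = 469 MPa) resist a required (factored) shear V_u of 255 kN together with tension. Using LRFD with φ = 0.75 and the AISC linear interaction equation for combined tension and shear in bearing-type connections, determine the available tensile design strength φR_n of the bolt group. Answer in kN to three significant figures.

532 kN

A_b = π·20²/4 = 314.2 mm²; f_rv = 255 × 1000 / (4 × 314.2) = 202.9 MPa.
F'_nt = 1.3 F_nt − (F_nt / φF_nv) f_rv = 1.3·780 − (780/(0.75·469))·202.9 = 564 MPa, capped at F_nt → F'_nt = 564 MPa.
R_n = F'_nt · A_b · n = 564 × 314.2 × 4 / 1000 = 708.8 kN.
Design strength φR_n = 0.75 × 708.8 = 532 kN.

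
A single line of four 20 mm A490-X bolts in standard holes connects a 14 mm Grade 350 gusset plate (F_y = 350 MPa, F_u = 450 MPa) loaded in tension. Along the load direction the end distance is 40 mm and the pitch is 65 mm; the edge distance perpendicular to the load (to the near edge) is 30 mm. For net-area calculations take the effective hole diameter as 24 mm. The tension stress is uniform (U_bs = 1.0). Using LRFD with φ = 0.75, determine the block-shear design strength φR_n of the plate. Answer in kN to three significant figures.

Shear plane L_v = 40 + 3·65 = 235 mm; A_gv = 235 × 14 = 3290 mm².
A_nv = (235 − 3.5·24) × 14 = 2114 mm².
A_nt = (30 − 0.5·24) × 14 = 252 mm².
0.6 F_u A_nv = 570.8 kN; 0.6 F_y A_gv = 690.9 kN → shear rupture governs the shear term.
R_n = 570.8 + 1.0 × 450 × 252 / 1000 = 684.2 kN.
Design strength φR_n = 0.75 × 684.2 = 513 kN.

513 kN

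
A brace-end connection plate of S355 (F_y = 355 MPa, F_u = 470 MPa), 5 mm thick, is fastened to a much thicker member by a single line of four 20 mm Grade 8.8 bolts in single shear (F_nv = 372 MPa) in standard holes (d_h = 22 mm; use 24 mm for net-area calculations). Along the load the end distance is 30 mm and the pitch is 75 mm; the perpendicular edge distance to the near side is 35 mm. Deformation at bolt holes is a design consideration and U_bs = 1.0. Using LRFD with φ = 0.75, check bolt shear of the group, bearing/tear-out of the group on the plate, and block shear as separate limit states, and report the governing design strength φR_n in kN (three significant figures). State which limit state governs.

Bolt shear: A_b = π·20²/4 = 314.2 mm²; R_n = 372 × 314.2 × 4 × 1 / 1000 = 467.5 kN → 0.75 × 467.5 = 351 kN.
Bearing: edge l_c = 19, r_n = 53.58 kN; interior l_c = 53, r_n = 112.8 kN; R_n = 53.58 + 3·112.8 = 392 kN → 294 kN.
Block shear: A_gv = 1275, A_nv = 855, A_nt = 115 mm²; R_n = min(0.6F_uA_nv, 0.6F_yA_gv) + U_bs·F_u·A_nt = 295.2 kN → 221 kN.
Block shear governs: 221 kN.

221 kN (block shear governs)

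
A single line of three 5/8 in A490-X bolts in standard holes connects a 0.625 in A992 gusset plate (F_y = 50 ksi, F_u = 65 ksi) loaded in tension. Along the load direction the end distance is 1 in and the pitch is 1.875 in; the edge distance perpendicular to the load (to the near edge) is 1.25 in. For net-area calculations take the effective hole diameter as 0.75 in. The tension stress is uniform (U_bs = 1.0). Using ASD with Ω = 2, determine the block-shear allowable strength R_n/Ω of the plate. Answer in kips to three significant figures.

52.8 kips

Shear plane L_v = 1 + 2·1.875 = 4.75 in; A_gv = 4.75 × 0.625 = 2.969 in².
A_nv = (4.75 − 2.5·0.75) × 0.625 = 1.797 in².
A_nt = (1.25 − 0.5·0.75) × 0.625 = 0.5469 in².
0.6 F_u A_nv = 70.08 kips; 0.6 F_y A_gv = 89.06 kips → shear rupture governs the shear term.
R_n = 70.08 + 1.0 × 65 × 0.5469 = 105.6 kips.
Allowable strength R_n/Ω = 105.6 / 2 = 52.8 kips.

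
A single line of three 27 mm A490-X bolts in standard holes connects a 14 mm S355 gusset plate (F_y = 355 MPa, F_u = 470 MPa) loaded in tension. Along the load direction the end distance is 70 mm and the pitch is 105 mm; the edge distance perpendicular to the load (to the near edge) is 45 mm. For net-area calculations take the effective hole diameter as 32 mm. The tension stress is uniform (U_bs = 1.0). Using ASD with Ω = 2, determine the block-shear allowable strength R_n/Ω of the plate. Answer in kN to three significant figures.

490 kN

Shear plane L_v = 70 + 2·105 = 280 mm; A_gv = 280 × 14 = 3920 mm².
A_nv = (280 − 2.5·32) × 14 = 2800 mm².
A_nt = (45 − 0.5·32) × 14 = 406 mm².
0.6 F_u A_nv = 789.6 kN; 0.6 F_y A_gv = 835 kN → shear rupture governs the shear term.
R_n = 789.6 + 1.0 × 470 × 406 / 1000 = 980.4 kN.
Allowable strength R_n/Ω = 980.4 / 2 = 490 kN.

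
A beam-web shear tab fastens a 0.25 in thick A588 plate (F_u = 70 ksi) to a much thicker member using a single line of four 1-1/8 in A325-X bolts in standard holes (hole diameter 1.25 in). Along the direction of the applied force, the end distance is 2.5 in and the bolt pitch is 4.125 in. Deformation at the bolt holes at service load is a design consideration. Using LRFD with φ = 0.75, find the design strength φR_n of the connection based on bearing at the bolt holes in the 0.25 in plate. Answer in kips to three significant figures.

Per bolt r_n = 1.2 l_c t F_u ≤ 2.4 d t F_u; upper limit = 2.4 × 1.125 × 0.25 × 70 = 47.25 kips.
Edge bolt: l_c = 2.5 − 1.25/2 = 1.875 in → 1.2 × 1.875 × 0.25 × 70 = 39.38 → r_n = 39.38 kips.
Interior bolts: l_c = 4.125 − 1.25 = 2.875 in → 1.2 × 2.875 × 0.25 × 70 = 60.37 → r_n = 47.25 kips.
R_n = 1 × 39.38 + 3 × 47.25 = 181.1 kips.
Design strength φR_n = 0.75 × 181.1 = 136 kips.

136 kips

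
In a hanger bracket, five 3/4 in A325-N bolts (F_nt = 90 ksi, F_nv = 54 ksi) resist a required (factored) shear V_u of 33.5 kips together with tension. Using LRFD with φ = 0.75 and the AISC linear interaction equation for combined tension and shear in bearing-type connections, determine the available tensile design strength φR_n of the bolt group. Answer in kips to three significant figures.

A_b = π·0.75²/4 = 0.4418 in²; f_rv = 33.5 / (5 × 0.4418) = 15.17 ksi.
F'_nt = 1.3 F_nt − (F_nt / φF_nv) f_rv = 1.3·90 − (90/(0.75·54))·15.17 = 83.3 ksi, capped at F_nt → F'_nt = 83.3 ksi.
R_n = F'_nt · A_b · n = 83.3 × 0.4418 × 5 = 184 kips.
Design strength φR_n = 0.75 × 184 = 138 kips.

138 kips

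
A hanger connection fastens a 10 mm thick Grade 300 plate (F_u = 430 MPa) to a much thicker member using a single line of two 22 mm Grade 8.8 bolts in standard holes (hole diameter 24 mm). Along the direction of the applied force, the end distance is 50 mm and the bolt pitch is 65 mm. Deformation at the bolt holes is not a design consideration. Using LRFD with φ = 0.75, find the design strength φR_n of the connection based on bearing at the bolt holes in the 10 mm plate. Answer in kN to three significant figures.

382 kN

Per bolt r_n = 1.5 l_c t F_u ≤ 3.0 d t F_u; upper limit = 3.0 × 22 × 10 × 430 / 1000 = 283.8 kN.
Edge bolt: l_c = 50 − 24/2 = 38 mm → 1.5 × 38 × 10 × 430 / 1000 = 245.1 → r_n = 245.1 kN.
Interior bolts: l_c = 65 − 24 = 41 mm → 1.5 × 41 × 10 × 430 / 1000 = 264.4 → r_n = 264.4 kN.
R_n = 1 × 245.1 + 1 × 264.4 = 509.5 kN.
Design strength φR_n = 0.75 × 509.5 = 382 kN.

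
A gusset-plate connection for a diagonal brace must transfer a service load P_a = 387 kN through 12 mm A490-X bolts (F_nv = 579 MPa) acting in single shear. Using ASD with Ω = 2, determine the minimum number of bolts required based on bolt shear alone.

12 bolts

A_b = π·12²/4 = 113.1 mm².
Per-bolt allowable strength R_n/Ω = 579 × 113.1 × 1 / 1000 / 2 = 32.74 kN.
n ≥ 387 / 32.74 = 11.82 → use 12 bolts.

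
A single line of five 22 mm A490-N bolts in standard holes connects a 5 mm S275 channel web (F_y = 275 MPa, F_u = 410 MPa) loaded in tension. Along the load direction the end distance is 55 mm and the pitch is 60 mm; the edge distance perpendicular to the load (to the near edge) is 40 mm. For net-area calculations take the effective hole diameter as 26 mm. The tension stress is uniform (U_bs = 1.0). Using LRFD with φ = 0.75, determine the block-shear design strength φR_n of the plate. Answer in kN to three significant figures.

Shear plane L_v = 55 + 4·60 = 295 mm; A_gv = 295 × 5 = 1475 mm².
A_nv = (295 − 4.5·26) × 5 = 890 mm².
A_nt = (40 − 0.5·26) × 5 = 135 mm².
0.6 F_u A_nv = 218.9 kN; 0.6 F_y A_gv = 243.4 kN → shear rupture governs the shear term.
R_n = 218.9 + 1.0 × 410 × 135 / 1000 = 274.3 kN.
Design strength φR_n = 0.75 × 274.3 = 206 kN.

206 kN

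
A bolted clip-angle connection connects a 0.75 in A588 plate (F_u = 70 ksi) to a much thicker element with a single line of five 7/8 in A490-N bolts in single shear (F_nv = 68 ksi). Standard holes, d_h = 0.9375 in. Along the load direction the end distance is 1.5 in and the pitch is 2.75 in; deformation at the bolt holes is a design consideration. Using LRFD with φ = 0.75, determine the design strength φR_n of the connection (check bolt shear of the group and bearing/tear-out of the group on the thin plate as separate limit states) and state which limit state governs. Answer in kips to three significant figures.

Bolt shear: A_b = π·0.875²/4 = 0.6013 in²; R_n = 68 × 0.6013 × 5 × 1 = 204.4 kips → 0.75 × 204.4 = 153 kips.
Bearing (1.2 l_c t F_u ≤ 2.4 d t F_u): upper limit = 2.4·0.875·0.75·70 = 110.3 kips.
  Edge l_c = 1.5 − 0.9375/2 = 1.031 → r_n = 64.97 kips; interior l_c = 2.75 − 0.9375 = 1.812 → r_n = 110.3 kips.
  R_n,bearing = 1·64.97 + 4·110.3 = 506 kips → 0.75 × 506 = 379 kips.
Bolt shear governs: 153 kips.

153 kips (bolt shear governs)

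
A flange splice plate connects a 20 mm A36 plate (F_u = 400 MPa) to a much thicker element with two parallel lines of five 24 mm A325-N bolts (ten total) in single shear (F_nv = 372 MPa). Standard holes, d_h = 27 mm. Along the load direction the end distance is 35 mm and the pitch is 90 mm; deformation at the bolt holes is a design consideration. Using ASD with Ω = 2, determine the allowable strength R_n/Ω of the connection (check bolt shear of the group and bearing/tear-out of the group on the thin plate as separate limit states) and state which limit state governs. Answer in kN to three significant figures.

Bolt shear: A_b = π·24²/4 = 452.4 mm²; R_n = 372 × 452.4 × 10 × 1 / 1000 = 1683 kN → 1683 / 2 = 841 kN.
Bearing (1.2 l_c t F_u ≤ 2.4 d t F_u): upper limit = 2.4·24·20·400 / 1000 = 460.8 kN.
  Edge l_c = 35 − 27/2 = 21.5 → r_n = 206.4 kN; interior l_c = 90 − 27 = 63 → r_n = 460.8 kN.
  R_n,bearing = 2·206.4 + 8·460.8 = 4099 kN → 4099 / 2 = 2050 kN.
Bolt shear governs: 841 kN.

841 kN (bolt shear governs)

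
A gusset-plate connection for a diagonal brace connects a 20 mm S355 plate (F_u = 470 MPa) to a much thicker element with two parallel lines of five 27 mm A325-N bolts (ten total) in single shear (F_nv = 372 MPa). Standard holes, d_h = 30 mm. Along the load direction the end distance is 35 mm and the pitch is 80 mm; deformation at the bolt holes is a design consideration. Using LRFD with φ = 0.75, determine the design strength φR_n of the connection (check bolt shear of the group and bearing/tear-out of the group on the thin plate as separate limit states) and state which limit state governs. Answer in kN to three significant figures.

Bolt shear: A_b = π·27²/4 = 572.6 mm²; R_n = 372 × 572.6 × 10 × 1 / 1000 = 2130 kN → 0.75 × 2130 = 1600 kN.
Bearing (1.2 l_c t F_u ≤ 2.4 d t F_u): upper limit = 2.4·27·20·470 / 1000 = 609.1 kN.
  Edge l_c = 35 − 30/2 = 20 → r_n = 225.6 kN; interior l_c = 80 − 30 = 50 → r_n = 564 kN.
  R_n,bearing = 2·225.6 + 8·564 = 4963 kN → 0.75 × 4963 = 3720 kN.
Bolt shear governs: 1600 kN.

1600 kN (bolt shear governs)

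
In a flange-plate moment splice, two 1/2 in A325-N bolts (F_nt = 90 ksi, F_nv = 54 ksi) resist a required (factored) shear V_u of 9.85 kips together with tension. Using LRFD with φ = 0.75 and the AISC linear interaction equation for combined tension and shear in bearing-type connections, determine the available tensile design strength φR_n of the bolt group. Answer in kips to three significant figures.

18 kips

A_b = π·0.5²/4 = 0.1963 in²; f_rv = 9.85 / (2 × 0.1963) = 25.08 ksi.
F'_nt = 1.3 F_nt − (F_nt / φF_nv) f_rv = 1.3·90 − (90/(0.75·54))·25.08 = 61.26 ksi, capped at F_nt → F'_nt = 61.26 ksi.
R_n = F'_nt · A_b · n = 61.26 × 0.1963 × 2 = 24.06 kips.
Design strength φR_n = 0.75 × 24.06 = 18 kips.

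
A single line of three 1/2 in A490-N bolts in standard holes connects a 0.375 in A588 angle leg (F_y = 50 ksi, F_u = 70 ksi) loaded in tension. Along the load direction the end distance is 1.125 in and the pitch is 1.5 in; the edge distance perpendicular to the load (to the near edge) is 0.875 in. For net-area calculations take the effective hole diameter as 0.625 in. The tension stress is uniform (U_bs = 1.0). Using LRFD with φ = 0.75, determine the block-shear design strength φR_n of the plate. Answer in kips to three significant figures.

Shear plane L_v = 1.125 + 2·1.5 = 4.125 in; A_gv = 4.125 × 0.375 = 1.547 in².
A_nv = (4.125 − 2.5·0.625) × 0.375 = 0.9609 in².
A_nt = (0.875 − 0.5·0.625) × 0.375 = 0.2109 in².
0.6 F_u A_nv = 40.36 kips; 0.6 F_y A_gv = 46.41 kips → shear rupture governs the shear term.
R_n = 40.36 + 1.0 × 70 × 0.2109 = 55.12 kips.
Design strength φR_n = 0.75 × 55.12 = 41.3 kips.

41.3 kips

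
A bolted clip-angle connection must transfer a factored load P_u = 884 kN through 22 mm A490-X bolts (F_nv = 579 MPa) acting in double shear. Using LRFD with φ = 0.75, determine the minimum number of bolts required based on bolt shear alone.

3 bolts

A_b = π·22²/4 = 380.1 mm².
Per-bolt design strength φR_n = 0.75 × 579 × 380.1 × 2 / 1000 = 330.1 kN.
n ≥ 884 / 330.1 = 2.678 → use 3 bolts.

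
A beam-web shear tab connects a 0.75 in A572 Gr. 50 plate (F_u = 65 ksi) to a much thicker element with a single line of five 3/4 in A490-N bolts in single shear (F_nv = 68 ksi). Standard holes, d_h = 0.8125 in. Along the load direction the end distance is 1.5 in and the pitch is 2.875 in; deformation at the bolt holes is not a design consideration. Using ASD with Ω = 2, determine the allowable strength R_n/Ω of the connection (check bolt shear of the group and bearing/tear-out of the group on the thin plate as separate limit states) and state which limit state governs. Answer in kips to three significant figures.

Bolt shear: A_b = π·0.75²/4 = 0.4418 in²; R_n = 68 × 0.4418 × 5 × 1 = 150.2 kips → 150.2 / 2 = 75.1 kips.
Bearing (1.5 l_c t F_u ≤ 3.0 d t F_u): upper limit = 3.0·0.75·0.75·65 = 109.7 kips.
  Edge l_c = 1.5 − 0.8125/2 = 1.094 → r_n = 79.98 kips; interior l_c = 2.875 − 0.8125 = 2.062 → r_n = 109.7 kips.
  R_n,bearing = 1·79.98 + 4·109.7 = 518.7 kips → 518.7 / 2 = 259 kips.
Bolt shear governs: 75.1 kips.

75.1 kips (bolt shear governs)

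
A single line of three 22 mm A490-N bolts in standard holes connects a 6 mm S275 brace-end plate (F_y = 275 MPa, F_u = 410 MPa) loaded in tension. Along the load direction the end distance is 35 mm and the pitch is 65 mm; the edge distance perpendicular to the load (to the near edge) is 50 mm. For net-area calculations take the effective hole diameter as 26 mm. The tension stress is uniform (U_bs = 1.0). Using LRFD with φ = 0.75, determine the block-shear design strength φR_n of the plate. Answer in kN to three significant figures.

179 kN

Shear plane L_v = 35 + 2·65 = 165 mm; A_gv = 165 × 6 = 990 mm².
A_nv = (165 − 2.5·26) × 6 = 600 mm².
A_nt = (50 − 0.5·26) × 6 = 222 mm².
0.6 F_u A_nv = 147.6 kN; 0.6 F_y A_gv = 163.3 kN → shear rupture governs the shear term.
R_n = 147.6 + 1.0 × 410 × 222 / 1000 = 238.6 kN.
Design strength φR_n = 0.75 × 238.6 = 179 kN.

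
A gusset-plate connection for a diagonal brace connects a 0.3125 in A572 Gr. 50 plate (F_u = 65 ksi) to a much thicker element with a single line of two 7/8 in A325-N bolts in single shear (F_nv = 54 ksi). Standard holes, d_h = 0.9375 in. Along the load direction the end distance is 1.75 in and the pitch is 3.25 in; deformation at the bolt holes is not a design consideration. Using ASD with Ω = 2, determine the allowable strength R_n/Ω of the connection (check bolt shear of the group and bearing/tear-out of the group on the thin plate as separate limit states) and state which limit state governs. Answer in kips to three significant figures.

32.5 kips (bolt shear governs)

Bolt shear: A_b = π·0.875²/4 = 0.6013 in²; R_n = 54 × 0.6013 × 2 × 1 = 64.94 kips → 64.94 / 2 = 32.5 kips.
Bearing (1.5 l_c t F_u ≤ 3.0 d t F_u): upper limit = 3.0·0.875·0.3125·65 = 53.32 kips.
  Edge l_c = 1.75 − 0.9375/2 = 1.281 → r_n = 39.04 kips; interior l_c = 3.25 − 0.9375 = 2.312 → r_n = 53.32 kips.
  R_n,bearing = 1·39.04 + 1·53.32 = 92.36 kips → 92.36 / 2 = 46.2 kips.
Bolt shear governs: 32.5 kips.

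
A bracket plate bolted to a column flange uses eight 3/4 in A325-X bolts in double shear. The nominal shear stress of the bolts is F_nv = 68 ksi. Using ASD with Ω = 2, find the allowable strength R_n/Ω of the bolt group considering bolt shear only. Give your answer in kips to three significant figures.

240 kips

A_b = π × 0.75² / 4 = 0.4418 in².
R_n = F_nv · A_b · n · n_s = 68 × 0.4418 × 8 × 2 = 480.7 kips.
Allowable strength R_n/Ω = 480.7 / 2 = 240 kips.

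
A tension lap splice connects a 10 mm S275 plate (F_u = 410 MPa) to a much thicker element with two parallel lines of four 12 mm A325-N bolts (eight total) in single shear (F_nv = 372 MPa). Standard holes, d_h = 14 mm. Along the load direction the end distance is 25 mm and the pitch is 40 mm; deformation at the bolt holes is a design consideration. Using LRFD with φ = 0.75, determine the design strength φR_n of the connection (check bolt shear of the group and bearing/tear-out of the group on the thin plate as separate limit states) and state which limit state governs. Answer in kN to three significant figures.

Bolt shear: A_b = π·12²/4 = 113.1 mm²; R_n = 372 × 113.1 × 8 × 1 / 1000 = 336.6 kN → 0.75 × 336.6 = 252 kN.
Bearing (1.2 l_c t F_u ≤ 2.4 d t F_u): upper limit = 2.4·12·10·410 / 1000 = 118.1 kN.
  Edge l_c = 25 − 14/2 = 18 → r_n = 88.56 kN; interior l_c = 40 − 14 = 26 → r_n = 118.1 kN.
  R_n,bearing = 2·88.56 + 6·118.1 = 885.6 kN → 0.75 × 885.6 = 664 kN.
Bolt shear governs: 252 kN.

252 kN (bolt shear governs)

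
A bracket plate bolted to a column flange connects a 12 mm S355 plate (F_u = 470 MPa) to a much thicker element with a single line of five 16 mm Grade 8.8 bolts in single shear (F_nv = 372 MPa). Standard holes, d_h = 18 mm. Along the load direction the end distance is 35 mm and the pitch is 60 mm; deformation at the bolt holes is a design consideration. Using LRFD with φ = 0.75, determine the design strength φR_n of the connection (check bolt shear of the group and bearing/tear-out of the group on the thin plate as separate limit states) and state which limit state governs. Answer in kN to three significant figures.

Bolt shear: A_b = π·16²/4 = 201.1 mm²; R_n = 372 × 201.1 × 5 × 1 / 1000 = 374 kN → 0.75 × 374 = 280 kN.
Bearing (1.2 l_c t F_u ≤ 2.4 d t F_u): upper limit = 2.4·16·12·470 / 1000 = 216.6 kN.
  Edge l_c = 35 − 18/2 = 26 → r_n = 176 kN; interior l_c = 60 − 18 = 42 → r_n = 216.6 kN.
  R_n,bearing = 1·176 + 4·216.6 = 1042 kN → 0.75 × 1042 = 782 kN.
Bolt shear governs: 280 kN.

280 kN (bolt shear governs)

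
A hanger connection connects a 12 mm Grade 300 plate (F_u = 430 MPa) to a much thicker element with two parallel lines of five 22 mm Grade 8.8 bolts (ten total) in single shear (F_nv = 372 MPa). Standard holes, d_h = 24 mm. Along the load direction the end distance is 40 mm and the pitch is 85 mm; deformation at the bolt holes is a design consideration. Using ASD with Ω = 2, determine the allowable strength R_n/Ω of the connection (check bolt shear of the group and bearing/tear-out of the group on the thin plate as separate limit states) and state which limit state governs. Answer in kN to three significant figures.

Bolt shear: A_b = π·22²/4 = 380.1 mm²; R_n = 372 × 380.1 × 10 × 1 / 1000 = 1414 kN → 1414 / 2 = 707 kN.
Bearing (1.2 l_c t F_u ≤ 2.4 d t F_u): upper limit = 2.4·22·12·430 / 1000 = 272.4 kN.
  Edge l_c = 40 − 24/2 = 28 → r_n = 173.4 kN; interior l_c = 85 − 24 = 61 → r_n = 272.4 kN.
  R_n,bearing = 2·173.4 + 8·272.4 = 2526 kN → 2526 / 2 = 1260 kN.
Bolt shear governs: 707 kN.

707 kN (bolt shear governs)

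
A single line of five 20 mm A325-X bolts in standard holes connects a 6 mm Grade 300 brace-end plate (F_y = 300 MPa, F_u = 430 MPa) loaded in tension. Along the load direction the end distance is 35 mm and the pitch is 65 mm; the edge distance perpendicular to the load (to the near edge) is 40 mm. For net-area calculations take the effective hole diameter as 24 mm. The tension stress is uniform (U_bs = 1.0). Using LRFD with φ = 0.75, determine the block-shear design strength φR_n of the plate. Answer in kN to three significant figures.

Shear plane L_v = 35 + 4·65 = 295 mm; A_gv = 295 × 6 = 1770 mm².
A_nv = (295 − 4.5·24) × 6 = 1122 mm².
A_nt = (40 − 0.5·24) × 6 = 168 mm².
0.6 F_u A_nv = 289.5 kN; 0.6 F_y A_gv = 318.6 kN → shear rupture governs the shear term.
R_n = 289.5 + 1.0 × 430 × 168 / 1000 = 361.7 kN.
Design strength φR_n = 0.75 × 361.7 = 271 kN.

271 kN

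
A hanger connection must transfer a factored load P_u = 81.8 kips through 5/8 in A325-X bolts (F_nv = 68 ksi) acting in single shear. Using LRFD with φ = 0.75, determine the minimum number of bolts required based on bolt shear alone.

6 bolts

A_b = π·0.625²/4 = 0.3068 in².
Per-bolt design strength φR_n = 0.75 × 68 × 0.3068 × 1 = 15.65 kips.
n ≥ 81.8 / 15.65 = 5.228 → use 6 bolts.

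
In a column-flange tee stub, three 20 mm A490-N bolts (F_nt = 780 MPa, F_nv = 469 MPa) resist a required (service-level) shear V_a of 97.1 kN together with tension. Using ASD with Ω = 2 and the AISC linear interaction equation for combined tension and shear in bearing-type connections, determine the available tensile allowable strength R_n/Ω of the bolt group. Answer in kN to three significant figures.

A_b = π·20²/4 = 314.2 mm²; f_rv = 97.1 × 1000 / (3 × 314.2) = 103 MPa.
F'_nt = 1.3 F_nt − (Ω F_nt / F_nv) f_rv = 1.3·780 − (2·780/469)·103 = 671.3 MPa, capped at F_nt → F'_nt = 671.3 MPa.
R_n = F'_nt · A_b · n = 671.3 × 314.2 × 3 / 1000 = 632.7 kN.
Allowable strength R_n/Ω = 632.7 / 2 = 316 kN.

316 kN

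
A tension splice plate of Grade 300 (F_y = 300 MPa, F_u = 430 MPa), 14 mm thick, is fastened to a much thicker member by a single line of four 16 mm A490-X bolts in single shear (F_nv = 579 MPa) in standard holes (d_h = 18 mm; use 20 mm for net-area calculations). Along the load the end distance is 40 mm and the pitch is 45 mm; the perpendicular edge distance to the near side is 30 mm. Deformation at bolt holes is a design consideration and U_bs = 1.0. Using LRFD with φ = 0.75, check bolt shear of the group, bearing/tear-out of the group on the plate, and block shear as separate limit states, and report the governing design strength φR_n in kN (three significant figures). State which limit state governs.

349 kN (bolt shear governs)

Bolt shear: A_b = π·16²/4 = 201.1 mm²; R_n = 579 × 201.1 × 4 × 1 / 1000 = 465.7 kN → 0.75 × 465.7 = 349 kN.
Bearing: edge l_c = 31, r_n = 223.9 kN; interior l_c = 27, r_n = 195 kN; R_n = 223.9 + 3·195 = 809.1 kN → 607 kN.
Block shear: A_gv = 2450, A_nv = 1470, A_nt = 280 mm²; R_n = min(0.6F_uA_nv, 0.6F_yA_gv) + U_bs·F_u·A_nt = 499.7 kN → 375 kN.
Bolt shear governs: 349 kN.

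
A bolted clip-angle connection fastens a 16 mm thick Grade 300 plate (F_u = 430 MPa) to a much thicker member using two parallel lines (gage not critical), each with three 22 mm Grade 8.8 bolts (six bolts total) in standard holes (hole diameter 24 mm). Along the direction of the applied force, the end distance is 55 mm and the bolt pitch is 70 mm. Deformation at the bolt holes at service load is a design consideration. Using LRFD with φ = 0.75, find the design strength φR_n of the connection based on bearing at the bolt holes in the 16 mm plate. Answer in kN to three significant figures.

Per bolt r_n = 1.2 l_c t F_u ≤ 2.4 d t F_u; upper limit = 2.4 × 22 × 16 × 430 / 1000 = 363.3 kN.
Edge bolt: l_c = 55 − 24/2 = 43 mm → 1.2 × 43 × 16 × 430 / 1000 = 355 → r_n = 355 kN.
Interior bolts: l_c = 70 − 24 = 46 mm → 1.2 × 46 × 16 × 430 / 1000 = 379.8 → r_n = 363.3 kN.
R_n = 2 × 355 + 4 × 363.3 = 2163 kN.
Design strength φR_n = 0.75 × 2163 = 1620 kN.

1620 kN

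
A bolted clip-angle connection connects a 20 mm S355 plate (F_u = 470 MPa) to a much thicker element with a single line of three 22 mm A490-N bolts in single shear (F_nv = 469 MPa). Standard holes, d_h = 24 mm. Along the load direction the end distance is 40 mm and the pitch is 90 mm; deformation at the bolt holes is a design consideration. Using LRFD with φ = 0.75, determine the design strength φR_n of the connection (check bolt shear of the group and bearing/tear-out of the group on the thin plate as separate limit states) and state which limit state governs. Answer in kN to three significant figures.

Bolt shear: A_b = π·22²/4 = 380.1 mm²; R_n = 469 × 380.1 × 3 × 1 / 1000 = 534.8 kN → 0.75 × 534.8 = 401 kN.
Bearing (1.2 l_c t F_u ≤ 2.4 d t F_u): upper limit = 2.4·22·20·470 / 1000 = 496.3 kN.
  Edge l_c = 40 − 24/2 = 28 → r_n = 315.8 kN; interior l_c = 90 − 24 = 66 → r_n = 496.3 kN.
  R_n,bearing = 1·315.8 + 2·496.3 = 1308 kN → 0.75 × 1308 = 981 kN.
Bolt shear governs: 401 kN.

401 kN (bolt shear governs)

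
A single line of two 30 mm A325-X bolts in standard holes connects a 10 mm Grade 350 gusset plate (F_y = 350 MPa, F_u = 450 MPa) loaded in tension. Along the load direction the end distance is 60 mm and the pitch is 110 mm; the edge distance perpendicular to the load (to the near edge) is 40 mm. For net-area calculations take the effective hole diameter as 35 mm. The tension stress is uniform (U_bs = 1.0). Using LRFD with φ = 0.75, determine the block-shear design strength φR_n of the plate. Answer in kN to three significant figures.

314 kN

Shear plane L_v = 60 + 1·110 = 170 mm; A_gv = 170 × 10 = 1700 mm².
A_nv = (170 − 1.5·35) × 10 = 1175 mm².
A_nt = (40 − 0.5·35) × 10 = 225 mm².
0.6 F_u A_nv = 317.2 kN; 0.6 F_y A_gv = 357 kN → shear rupture governs the shear term.
R_n = 317.2 + 1.0 × 450 × 225 / 1000 = 418.5 kN.
Design strength φR_n = 0.75 × 418.5 = 314 kN.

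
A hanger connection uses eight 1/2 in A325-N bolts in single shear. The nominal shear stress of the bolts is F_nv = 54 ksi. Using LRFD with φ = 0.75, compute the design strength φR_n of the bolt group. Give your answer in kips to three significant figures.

A_b = π × 0.5² / 4 = 0.1963 in².
R_n = F_nv · A_b · n · n_s = 54 × 0.1963 × 8 × 1 = 84.82 kips.
Design strength φR_n = 0.75 × 84.82 = 63.6 kips.

63.6 kips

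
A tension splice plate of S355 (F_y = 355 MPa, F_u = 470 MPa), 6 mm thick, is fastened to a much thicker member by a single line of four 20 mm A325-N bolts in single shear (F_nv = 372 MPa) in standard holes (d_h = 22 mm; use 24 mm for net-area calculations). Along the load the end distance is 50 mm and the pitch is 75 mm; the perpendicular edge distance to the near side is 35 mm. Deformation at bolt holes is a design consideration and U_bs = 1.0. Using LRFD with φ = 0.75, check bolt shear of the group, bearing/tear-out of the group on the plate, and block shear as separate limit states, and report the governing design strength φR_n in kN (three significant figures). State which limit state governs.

Bolt shear: A_b = π·20²/4 = 314.2 mm²; R_n = 372 × 314.2 × 4 × 1 / 1000 = 467.5 kN → 0.75 × 467.5 = 351 kN.
Bearing: edge l_c = 39, r_n = 132 kN; interior l_c = 53, r_n = 135.4 kN; R_n = 132 + 3·135.4 = 538.1 kN → 404 kN.
Block shear: A_gv = 1650, A_nv = 1146, A_nt = 138 mm²; R_n = min(0.6F_uA_nv, 0.6F_yA_gv) + U_bs·F_u·A_nt = 388 kN → 291 kN.
Block shear governs: 291 kN.

291 kN (block shear governs)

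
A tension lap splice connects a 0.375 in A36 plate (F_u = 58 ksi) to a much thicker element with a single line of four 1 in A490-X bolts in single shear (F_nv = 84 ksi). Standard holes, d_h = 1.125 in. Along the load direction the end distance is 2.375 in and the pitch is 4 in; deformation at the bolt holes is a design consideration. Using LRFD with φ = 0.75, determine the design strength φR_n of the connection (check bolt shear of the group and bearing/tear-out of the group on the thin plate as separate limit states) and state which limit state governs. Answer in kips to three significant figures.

153 kips (bearing governs)

Bolt shear: A_b = π·1²/4 = 0.7854 in²; R_n = 84 × 0.7854 × 4 × 1 = 263.9 kips → 0.75 × 263.9 = 198 kips.
Bearing (1.2 l_c t F_u ≤ 2.4 d t F_u): upper limit = 2.4·1·0.375·58 = 52.2 kips.
  Edge l_c = 2.375 − 1.125/2 = 1.812 → r_n = 47.31 kips; interior l_c = 4 − 1.125 = 2.875 → r_n = 52.2 kips.
  R_n,bearing = 1·47.31 + 3·52.2 = 203.9 kips → 0.75 × 203.9 = 153 kips.
Bearing governs: 153 kips.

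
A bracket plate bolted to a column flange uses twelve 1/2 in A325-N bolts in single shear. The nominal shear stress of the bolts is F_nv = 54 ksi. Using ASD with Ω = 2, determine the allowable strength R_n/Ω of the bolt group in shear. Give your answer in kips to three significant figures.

63.6 kips

A_b = π × 0.5² / 4 = 0.1963 in².
R_n = F_nv · A_b · n · n_s = 54 × 0.1963 × 12 × 1 = 127.2 kips.
Allowable strength R_n/Ω = 127.2 / 2 = 63.6 kips.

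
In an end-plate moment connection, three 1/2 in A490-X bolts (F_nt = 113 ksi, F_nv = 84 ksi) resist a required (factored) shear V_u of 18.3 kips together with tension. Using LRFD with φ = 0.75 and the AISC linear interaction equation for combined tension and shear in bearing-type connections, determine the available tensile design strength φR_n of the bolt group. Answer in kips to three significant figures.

A_b = π·0.5²/4 = 0.1963 in²; f_rv = 18.3 / (3 × 0.1963) = 31.07 ksi.
F'_nt = 1.3 F_nt − (F_nt / φF_nv) f_rv = 1.3·113 − (113/(0.75·84))·31.07 = 91.18 ksi, capped at F_nt → F'_nt = 91.18 ksi.
R_n = F'_nt · A_b · n = 91.18 × 0.1963 × 3 = 53.71 kips.
Design strength φR_n = 0.75 × 53.71 = 40.3 kips.

40.3 kips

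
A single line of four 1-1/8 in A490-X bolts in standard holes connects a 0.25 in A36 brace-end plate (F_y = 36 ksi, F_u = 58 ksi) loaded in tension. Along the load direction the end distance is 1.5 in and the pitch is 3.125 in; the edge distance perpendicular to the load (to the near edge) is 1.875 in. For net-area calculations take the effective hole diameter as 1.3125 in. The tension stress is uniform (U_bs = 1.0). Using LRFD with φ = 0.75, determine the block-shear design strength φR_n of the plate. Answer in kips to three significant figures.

Shear plane L_v = 1.5 + 3·3.125 = 10.88 in; A_gv = 10.88 × 0.25 = 2.719 in².
A_nv = (10.88 − 3.5·1.3125) × 0.25 = 1.57 in².
A_nt = (1.875 − 0.5·1.3125) × 0.25 = 0.3047 in².
0.6 F_u A_nv = 54.65 kips; 0.6 F_y A_gv = 58.72 kips → shear rupture governs the shear term.
R_n = 54.65 + 1.0 × 58 × 0.3047 = 72.32 kips.
Design strength φR_n = 0.75 × 72.32 = 54.2 kips.

54.2 kips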